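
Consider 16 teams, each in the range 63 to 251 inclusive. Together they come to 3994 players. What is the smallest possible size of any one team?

To make one team as small as possible, make the other 15 as large as possible.
The other 15 contribute at most 15 × 251 = 3765, leaving at least 3994 − 3765 = 229.
Since 229 ≥ 63, this is achievable: one at 229 and 15 at 251.

229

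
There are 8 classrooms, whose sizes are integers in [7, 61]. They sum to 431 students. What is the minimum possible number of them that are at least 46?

If only k of them are at least 46, the other 8 − k are at most 45, so the total is at most k·61 + (8 − k)·45.
This must reach 431, so k·61 + (8 − k)·45 ≥ 431, giving k ≥ 5.
Exactly 5 works: 5 values at 61 and 3 at 45 total 440; lower one of the high values by 9 (still ≥ 46) to hit 431.

5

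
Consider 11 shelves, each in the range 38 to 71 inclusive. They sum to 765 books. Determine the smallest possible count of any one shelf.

Minimizing one value means maximizing the remaining 10.
The other 10 contribute at most 10 × 71 = 710, leaving at least 765 − 710 = 55.
Since 55 ≥ 38, this is achievable: one at 55 and 10 at 71.

55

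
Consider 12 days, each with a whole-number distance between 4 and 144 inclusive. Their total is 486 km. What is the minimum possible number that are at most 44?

If only k of them are at most 44, the other 12 − k are at least 45, so the total is at least (12 − k)·45 + k·4.
This is ≤ 486, so (12 − k)·45 + 4k ≤ 486, which gives k ≥ 2.
Exactly 2 works: 2 values at 4 and 10 at 45 total 458; raise one of the low values by 28 (still ≤ 44) to hit 486.

2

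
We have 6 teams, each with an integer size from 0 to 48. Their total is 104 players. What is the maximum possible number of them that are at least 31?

If k of the values are ≥ 31, the total is ≥ 31k + 0(6 − k).
Setting 31k + 0(6 − k) ≤ 104 gives 31k ≤ 104, so k ≤ 3.
k = 3 is achieved by 3 values at 31 and 3 at 0, total 93; add 11 to one value (staying below 31) to reach 104.

3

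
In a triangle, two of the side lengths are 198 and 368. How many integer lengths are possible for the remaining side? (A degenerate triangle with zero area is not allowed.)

The triangle inequality gives |198 − 368| < c < 198 + 368, i.e. 170 < c < 566.
So c can be any integer from 171 to 565: 395 values.

395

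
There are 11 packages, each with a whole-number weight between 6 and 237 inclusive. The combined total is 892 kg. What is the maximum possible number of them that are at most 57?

9

Suppose k of them are at most 57. Those contribute at most 57 each and the rest at most 237 each.
So the total is at most 57k + 237(11 − k) = 2607 − 180k. This must still be ≥ 892, so k ≤ 9.
k = 9 is achieved by 9 values at 57 and 2 at 237, total 987; lower one of the 237's by 95 (still > 57) to reach 892.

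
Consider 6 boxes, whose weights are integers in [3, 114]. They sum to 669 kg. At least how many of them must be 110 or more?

3

Each value short of 110 is at most 109, costing at least 114 − 109 = 5 against the maximum total of 684.
We can afford to lose at most 684 − 669 = 15, so at most ⌊15/5⌋ = 3 fall short, and at least 3 are ≥ 110.
Exactly 3 works: 3 values at 114 and 3 at 109 total 669.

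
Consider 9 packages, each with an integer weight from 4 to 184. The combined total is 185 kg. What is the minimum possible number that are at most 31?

If only k of them are at most 31, the other 9 − k are at least 32, so the total is at least (9 − k)·32 + k·4.
This is ≤ 185, so (9 − k)·32 + 4k ≤ 185, which gives k ≥ 4.
Exactly 4 works: 4 values at 4 and 5 at 32 total 176; raise one of the low values by 9 (still ≤ 31) to hit 185.

4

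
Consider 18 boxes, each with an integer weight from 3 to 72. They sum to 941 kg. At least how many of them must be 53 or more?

Each value short of 53 is at most 52, costing at least 72 − 52 = 20 against the maximum total of 1296.
We can afford to lose at most 1296 − 941 = 355, so at most ⌊355/20⌋ = 17 fall short, and at least 1 are ≥ 53.
Exactly 1 works: 1 value at 72 and 17 at 52 total 956; lower one of the high values by 15 (still ≥ 53) to hit 941.

1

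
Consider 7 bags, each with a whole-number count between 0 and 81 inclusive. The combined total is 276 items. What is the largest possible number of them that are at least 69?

4

Suppose k of them are at least 69. Those contribute at least 69 each and the other 7 − k at least 0 each.
So the total is at least 69k + 0(7 − k) = 0 + 69k. This must be ≤ 276, giving k ≤ 4.
k = 4 is achieved by 4 values at 69 and 3 at 0, total 276.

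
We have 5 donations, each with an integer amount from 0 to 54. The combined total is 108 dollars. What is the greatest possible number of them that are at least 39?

With k values at 39 or above and the rest at least 0, the sum is at least 0 + 39k.
Since the sum is 108, we need 39k ≤ 108, i.e. k ≤ 2.
k = 2 is achieved by 2 values at 39 and 3 at 0, total 78; add 30 to one value (staying below 39) to reach 108.

2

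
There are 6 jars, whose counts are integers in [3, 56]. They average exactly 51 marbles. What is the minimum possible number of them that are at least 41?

5

The total is 6 × 51 = 306.
Suppose at most 6 − j of them reach 41; then j values are ≤ 40 and the rest ≤ 56.
The total is then ≤ 40·j + 56·(6 − j) = 336 − 16j. For this to be ≥ 306 we need j ≤ 1, so at least 6 − 1 = 5 must reach 41.
Exactly 5 works: 5 values at 56 and 1 at 40 total 320; lower one of the high values by 14 (still ≥ 41) to hit 306.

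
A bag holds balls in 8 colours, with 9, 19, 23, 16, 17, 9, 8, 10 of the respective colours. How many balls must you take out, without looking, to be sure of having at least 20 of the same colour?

In the worst case you take as many as possible of each colour without reaching 20: 9 + 19 + 19 + 16 + 17 + 9 + 8 + 10 = 107.
The next one must give 20 of some colour, so 107 + 1 = 108.

108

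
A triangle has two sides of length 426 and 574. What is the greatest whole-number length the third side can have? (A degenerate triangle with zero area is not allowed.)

999

The third side must be less than 426 + 574 = 1000.
The largest integer below 1000 is 999.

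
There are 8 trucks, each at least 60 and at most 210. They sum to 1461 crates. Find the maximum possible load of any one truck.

Maximizing one value means minimizing the remaining 7.
The other 7 contribute at least 7 × 60 = 420, leaving at most 1461 − 420 = 1041.
But each truck is capped at 210, so the maximum is 210.
Achievable: one at 210 and the other 7 totalling 1251, which fits since 7 × 60 ≤ 1251 ≤ 7 × 210.

210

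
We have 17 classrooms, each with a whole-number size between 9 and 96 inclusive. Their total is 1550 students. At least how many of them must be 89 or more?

Suppose at most 17 − j of them reach 89; then j values are ≤ 88 and the rest ≤ 96.
The total is then ≤ 88·j + 96·(17 − j) = 1632 − 8j. For this to be ≥ 1550 we need j ≤ 10, so at least 17 − 10 = 7 must reach 89.
Exactly 7 works: 7 values at 96 and 10 at 88 total 1552; lower one of the high values by 2 (still ≥ 89) to hit 1550.

7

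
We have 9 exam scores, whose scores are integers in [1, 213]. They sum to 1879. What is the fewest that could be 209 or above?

2

Each value short of 209 is at most 208, costing at least 213 − 208 = 5 against the maximum total of 1917.
We can afford to lose at most 1917 − 1879 = 38, so at most ⌊38/5⌋ = 7 fall short, and at least 2 are ≥ 209.
Exactly 2 works: 2 values at 213 and 7 at 208 total 1882; lower one of the high values by 3 (still ≥ 209) to hit 1879.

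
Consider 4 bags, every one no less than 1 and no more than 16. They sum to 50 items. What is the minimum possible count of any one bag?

2

Minimizing one value means maximizing the remaining 3.
The other 3 contribute at most 3 × 16 = 48, leaving at least 50 − 48 = 2.
Since 2 ≥ 1, this is achievable: one at 2 and 3 at 16.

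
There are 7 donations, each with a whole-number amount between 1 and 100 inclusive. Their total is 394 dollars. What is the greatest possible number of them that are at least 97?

4

If k of the values are ≥ 97, the total is ≥ 97k + 1(7 − k).
Setting 97k + 1(7 − k) ≤ 394 gives 96k ≤ 387, so k ≤ 4.
k = 4 is achieved by 4 values at 97 and 3 at 1, total 391; add 3 to one value (staying below 97) to reach 394.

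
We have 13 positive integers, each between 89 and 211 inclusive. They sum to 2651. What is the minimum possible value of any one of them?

119

Minimizing one value means maximizing the remaining 12.
The other 12 contribute at most 12 × 211 = 2532, leaving at least 2651 − 2532 = 119.
Since 119 ≥ 89, this is achievable: one at 119 and 12 at 211.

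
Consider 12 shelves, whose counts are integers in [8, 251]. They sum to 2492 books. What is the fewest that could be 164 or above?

If only k of them are at least 164, the other 12 − k are at most 163, so the total is at most k·251 + (12 − k)·163.
This must reach 2492, so k·251 + (12 − k)·163 ≥ 2492, giving k ≥ 7.
Exactly 7 works: 7 values at 251 and 5 at 163 total 2572; lower one of the high values by 80 (still ≥ 164) to hit 2492.

7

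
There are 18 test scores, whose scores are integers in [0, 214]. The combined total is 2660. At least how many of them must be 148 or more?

If only k of them are at least 148, the other 18 − k are at most 147, so the total is at most k·214 + (18 − k)·147.
This must reach 2660, so k·214 + (18 − k)·147 ≥ 2660, giving k ≥ 1.
Exactly 1 works: 1 value at 214 and 17 at 147 total 2713; lower one of the high values by 53 (still ≥ 148) to hit 2660.

1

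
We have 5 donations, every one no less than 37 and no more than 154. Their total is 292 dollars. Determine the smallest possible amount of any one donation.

To make one donation as small as possible, make the other 4 as large as possible.
The other 4 can take up 4 × 154 = 616 ≥ 292 − 37, so one donation can sit at its floor of 37.
Achievable: one at 37 and the other 4 totalling 255, which fits since 4 × 37 ≤ 255 ≤ 4 × 154.

37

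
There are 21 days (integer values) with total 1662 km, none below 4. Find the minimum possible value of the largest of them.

80

If every one of the 21 were at most 79, the total would be at most 21 × 79 = 1659 < 1662.
Equality holds with 3 values of 80 and 18 values of 79.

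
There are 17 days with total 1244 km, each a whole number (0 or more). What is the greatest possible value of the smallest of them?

The average is 1244/17 < 74, so some value is ≤ 73.
Achievable: 14 of them at 73 and 3 at 74 total 1244.

73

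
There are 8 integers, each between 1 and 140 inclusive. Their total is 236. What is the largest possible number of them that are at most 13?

6

Suppose k of them are at most 13. Those contribute at most 13 each and the rest at most 140 each.
So the total is at most 13k + 140(8 − k) = 1120 − 127k. This must still be ≥ 236, so k ≤ 6.
k = 6 is achieved by 6 values at 13 and 2 at 140, total 358; lower one of the 140's by 122 (still > 13) to reach 236.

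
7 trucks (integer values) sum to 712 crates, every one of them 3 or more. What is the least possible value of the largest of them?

102

If every one of the 7 were at most 101, the total would be at most 7 × 101 = 707 < 712.
Equality holds with 5 values of 102 and 2 values of 101.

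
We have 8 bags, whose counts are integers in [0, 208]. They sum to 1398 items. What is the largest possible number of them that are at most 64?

1

Suppose k of them are at most 64. Those contribute at most 64 each and the rest at most 208 each.
So the total is at most 64k + 208(8 − k) = 1664 − 144k. This must still be ≥ 1398, so k ≤ 1.
k = 1 is achieved by 1 value at 64 and 7 at 208, total 1520; lower one of the 208's by 122 (still > 64) to reach 1398.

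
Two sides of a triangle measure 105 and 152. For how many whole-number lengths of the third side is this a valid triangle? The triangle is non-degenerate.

209

The triangle inequality gives |105 − 152| < c < 105 + 152, i.e. 47 < c < 257.
So c can be any integer from 48 to 256: 209 values.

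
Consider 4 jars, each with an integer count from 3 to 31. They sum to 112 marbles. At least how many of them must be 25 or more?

3

Each value short of 25 is at most 24, costing at least 31 − 24 = 7 against the maximum total of 124.
We can afford to lose at most 124 − 112 = 12, so at most ⌊12/7⌋ = 1 fall short, and at least 3 are ≥ 25.
Exactly 3 works: 3 values at 31 and 1 at 24 total 117; lower one of the high values by 5 (still ≥ 25) to hit 112.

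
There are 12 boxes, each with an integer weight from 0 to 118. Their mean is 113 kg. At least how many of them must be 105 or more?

8

The total is 12 × 113 = 1356.
If only k of them are at least 105, the other 12 − k are at most 104, so the total is at most k·118 + (12 − k)·104.
This must reach 1356, so k·118 + (12 − k)·104 ≥ 1356, giving k ≥ 8.
Exactly 8 works: 8 values at 118 and 4 at 104 total 1360; lower one of the high values by 4 (still ≥ 105) to hit 1356.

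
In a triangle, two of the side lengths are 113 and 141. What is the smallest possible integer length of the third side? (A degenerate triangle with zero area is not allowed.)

The third side must exceed |113 − 141| = 28.
The smallest integer above 28 is 29.

29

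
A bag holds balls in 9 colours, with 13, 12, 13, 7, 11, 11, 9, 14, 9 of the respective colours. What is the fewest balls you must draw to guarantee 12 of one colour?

In the worst case you take as many as possible of each colour without reaching 12: 11 + 11 + 11 + 7 + 11 + 11 + 9 + 11 + 9 = 91.
The next one must give 12 of some colour, so 91 + 1 = 92.

92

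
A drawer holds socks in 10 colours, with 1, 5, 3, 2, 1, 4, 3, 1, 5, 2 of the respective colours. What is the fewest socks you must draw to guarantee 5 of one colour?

In the worst case you take as many as possible of each colour without reaching 5: 1 + 4 + 3 + 2 + 1 + 4 + 3 + 1 + 4 + 2 = 25.
The next one must give 5 of some colour, so 25 + 1 = 26.

26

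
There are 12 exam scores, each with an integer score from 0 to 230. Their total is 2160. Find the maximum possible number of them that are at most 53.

3

Suppose k of them are at most 53. Those contribute at most 53 each and the rest at most 230 each.
So the total is at most 53k + 230(12 − k) = 2760 − 177k. This must still be ≥ 2160, so k ≤ 3.
k = 3 is achieved by 3 values at 53 and 9 at 230, total 2229; lower one of the 230's by 69 (still > 53) to reach 2160.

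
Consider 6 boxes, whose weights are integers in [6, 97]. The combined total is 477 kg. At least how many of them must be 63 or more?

3

Suppose at most 6 − j of them reach 63; then j values are ≤ 62 and the rest ≤ 97.
The total is then ≤ 62·j + 97·(6 − j) = 582 − 35j. For this to be ≥ 477 we need j ≤ 3, so at least 6 − 3 = 3 must reach 63.
Exactly 3 works: 3 values at 97 and 3 at 62 total 477.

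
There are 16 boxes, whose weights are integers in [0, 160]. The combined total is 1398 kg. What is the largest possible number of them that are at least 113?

With k values at 113 or above and the rest at least 0, the sum is at least 0 + 113k.
Since the sum is 1398, we need 113k ≤ 1398, i.e. k ≤ 12.
k = 12 is achieved by 12 values at 113 and 4 at 0, total 1356; add 42 to one value (staying below 113) to reach 1398.

12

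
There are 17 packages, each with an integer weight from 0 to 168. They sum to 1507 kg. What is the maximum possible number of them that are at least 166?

9

With k values at 166 or above and the rest at least 0, the sum is at least 0 + 166k.
Since the sum is 1507, we need 166k ≤ 1507, i.e. k ≤ 9.
k = 9 is achieved by 9 values at 166 and 8 at 0, total 1494; add 13 to one value (staying below 166) to reach 1507.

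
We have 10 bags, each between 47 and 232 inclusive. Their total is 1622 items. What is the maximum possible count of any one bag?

To make one bag as large as possible, make the other 9 as small as possible.
The other 9 contribute at least 9 × 47 = 423, leaving at most 1622 − 423 = 1199.
But each bag is capped at 232, so the maximum is 232.
Achievable: one at 232 and the other 9 totalling 1390, which fits since 9 × 47 ≤ 1390 ≤ 9 × 232.

232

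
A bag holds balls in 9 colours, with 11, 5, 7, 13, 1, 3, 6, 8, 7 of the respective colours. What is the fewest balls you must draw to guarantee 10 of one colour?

In the worst case you take as many as possible of each colour without reaching 10: 9 + 5 + 7 + 9 + 1 + 3 + 6 + 8 + 7 = 55.
The next one must give 10 of some colour, so 55 + 1 = 56.

56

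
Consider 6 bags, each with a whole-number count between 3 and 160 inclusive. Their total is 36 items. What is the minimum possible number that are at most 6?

2

Each value above 6 is at least 7, contributing at least 7 − 3 = 4 above the floor 3.
The sum exceeds the floor total 18 by 18, so at most ⌊18/4⌋ = 4 exceed 6, and at least 2 are ≤ 6.
Exactly 2 works: 2 values at 3 and 4 at 7 total 34; raise one of the low values by 2 (still ≤ 6) to hit 36.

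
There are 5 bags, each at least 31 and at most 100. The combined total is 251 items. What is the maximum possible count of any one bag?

100

To make one bag as large as possible, make the other 4 as small as possible.
The other 4 contribute at least 4 × 31 = 124, leaving at most 251 − 124 = 127.
But each bag is capped at 100, so the maximum is 100.
Achievable: one at 100 and the other 4 totalling 151, which fits since 4 × 31 ≤ 151 ≤ 4 × 100.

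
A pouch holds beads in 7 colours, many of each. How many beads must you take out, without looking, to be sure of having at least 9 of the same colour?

57

You could draw 8 of every colour without reaching 9 of any — 56 in all.
One more forces 9 of some colour, so 56 + 1 = 57.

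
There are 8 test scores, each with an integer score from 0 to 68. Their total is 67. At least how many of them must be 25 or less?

6

Let j be the number exceeding 25. Then the total is ≥ 26·j + 0·(8 − j) = 0 + 26j.
So 26j ≤ 67 and j ≤ 2; hence at least 8 − 2 = 6 are ≤ 25.
Exactly 6 works: 6 values at 0 and 2 at 26 total 52; raise one of the low values by 15 (still ≤ 25) to hit 67.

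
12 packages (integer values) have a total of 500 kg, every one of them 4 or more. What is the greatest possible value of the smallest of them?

The average is 500/12 < 42, so some value is ≤ 41.
Taking 4 copies of 41 and 8 copies of 42 gives exactly 500, so 41 is attained.

41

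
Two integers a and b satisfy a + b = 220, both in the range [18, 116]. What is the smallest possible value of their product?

12064

ab = a(220 − a) is concave in a, so over [104, 116] it is minimized at an endpoint.
At the endpoint a = 104, b = 220 − 104 = 116, so ab = 104 × 116 = 12064.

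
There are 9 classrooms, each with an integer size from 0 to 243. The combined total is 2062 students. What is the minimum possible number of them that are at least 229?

1

Suppose at most 9 − j of them reach 229; then j values are ≤ 228 and the rest ≤ 243.
The total is then ≤ 228·j + 243·(9 − j) = 2187 − 15j. For this to be ≥ 2062 we need j ≤ 8, so at least 9 − 8 = 1 must reach 229.
Exactly 1 works: 1 value at 243 and 8 at 228 total 2067; lower one of the high values by 5 (still ≥ 229) to hit 2062.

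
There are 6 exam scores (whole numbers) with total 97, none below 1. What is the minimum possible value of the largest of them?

The average is 97/6 > 16, so not all 6 can be 16 or less; the largest is ≥ 17.
Achievable: 1 of them at 17 and 5 at 16 total 97.

17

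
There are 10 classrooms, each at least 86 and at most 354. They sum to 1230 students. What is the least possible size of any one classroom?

To make one classroom as small as possible, make the other 9 as large as possible.
The other 9 can take up 9 × 354 = 3186 ≥ 1230 − 86, so one classroom can sit at its floor of 86.
Achievable: one at 86 and the other 9 totalling 1144, which fits since 9 × 86 ≤ 1144 ≤ 9 × 354.

86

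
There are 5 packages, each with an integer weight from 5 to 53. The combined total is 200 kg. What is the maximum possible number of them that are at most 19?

1

Suppose k of them are at most 19. Those contribute at most 19 each and the rest at most 53 each.
So the total is at most 19k + 53(5 − k) = 265 − 34k. This must still be ≥ 200, so k ≤ 1.
k = 1 is achieved by 1 value at 19 and 4 at 53, total 231; lower one of the 53's by 31 (still > 19) to reach 200.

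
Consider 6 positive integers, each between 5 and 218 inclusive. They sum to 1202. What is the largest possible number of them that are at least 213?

5

Suppose k of them are at least 213. Those contribute at least 213 each and the other 6 − k at least 5 each.
So the total is at least 213k + 5(6 − k) = 30 + 208k. This must be ≤ 1202, giving k ≤ 5.
k = 5 is achieved by 5 values at 213 and 1 at 5, total 1070; add 132 to one value (staying below 213) to reach 1202.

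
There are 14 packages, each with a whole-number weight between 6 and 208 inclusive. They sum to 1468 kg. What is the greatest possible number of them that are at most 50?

Each value at 50 or below falls at least 208 − 50 = 158 short of the ceiling 208.
The ceiling total is 14 × 208 = 2912, and we need 1468, so at most ⌊(2912 − 1468)/158⌋ = 9 can be that low.
k = 9 is achieved by 9 values at 50 and 5 at 208, total 1490; lower one of the 208's by 22 (still > 50) to reach 1468.

9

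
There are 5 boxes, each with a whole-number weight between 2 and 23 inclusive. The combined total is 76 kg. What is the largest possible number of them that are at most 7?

2

Each value at 7 or below falls at least 23 − 7 = 16 short of the ceiling 23.
The ceiling total is 5 × 23 = 115, and we need 76, so at most ⌊(115 − 76)/16⌋ = 2 can be that low.
k = 2 is achieved by 2 values at 7 and 3 at 23, total 83; lower one of the 23's by 7 (still > 7) to reach 76.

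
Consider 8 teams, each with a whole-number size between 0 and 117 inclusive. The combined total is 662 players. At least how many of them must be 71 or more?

3

Suppose at most 8 − j of them reach 71; then j values are ≤ 70 and the rest ≤ 117.
The total is then ≤ 70·j + 117·(8 − j) = 936 − 47j. For this to be ≥ 662 we need j ≤ 5, so at least 8 − 5 = 3 must reach 71.
Exactly 3 works: 3 values at 117 and 5 at 70 total 701; lower one of the high values by 39 (still ≥ 71) to hit 662.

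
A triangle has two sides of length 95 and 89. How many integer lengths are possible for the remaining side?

The triangle inequality gives |95 − 89| < c < 95 + 89, i.e. 6 < c < 184.
So c can be any integer from 7 to 183: 177 values.

177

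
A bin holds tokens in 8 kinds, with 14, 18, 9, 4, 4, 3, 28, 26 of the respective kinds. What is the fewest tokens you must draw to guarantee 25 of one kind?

101

In the worst case you take as many as possible of each kind without reaching 25: 14 + 18 + 9 + 4 + 4 + 3 + 24 + 24 = 100.
The next one must give 25 of some kind, so 100 + 1 = 101.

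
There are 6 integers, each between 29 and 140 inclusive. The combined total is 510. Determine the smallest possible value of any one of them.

29

To make one integer as small as possible, make the other 5 as large as possible.
The other 5 can take up 5 × 140 = 700 ≥ 510 − 29, so one integer can sit at its floor of 29.
Achievable: one at 29 and the other 5 totalling 481, which fits since 5 × 29 ≤ 481 ≤ 5 × 140.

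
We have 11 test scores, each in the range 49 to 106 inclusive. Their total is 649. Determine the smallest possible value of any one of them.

To make one score as small as possible, make the other 10 as large as possible.
The other 10 can take up 10 × 106 = 1060 ≥ 649 − 49, so one score can sit at its floor of 49.
Achievable: one at 49 and the other 10 totalling 600, which fits since 10 × 49 ≤ 600 ≤ 10 × 106.

49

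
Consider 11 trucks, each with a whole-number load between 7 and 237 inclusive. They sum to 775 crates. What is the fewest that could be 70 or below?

Let j be the number exceeding 70. Then the total is ≥ 71·j + 7·(11 − j) = 77 + 64j.
So 64j ≤ 698 and j ≤ 10; hence at least 11 − 10 = 1 are ≤ 70.
Exactly 1 works: 1 value at 7 and 10 at 71 total 717; raise one of the low values by 58 (still ≤ 70) to hit 775.

1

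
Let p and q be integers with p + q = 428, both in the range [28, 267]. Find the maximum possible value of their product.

45796

pq = p(428 − p) is maximized when p is as near 428/2 as the bounds allow.
Taking p = 214 and q = 214 (both in [28, 267]) gives pq = 45796.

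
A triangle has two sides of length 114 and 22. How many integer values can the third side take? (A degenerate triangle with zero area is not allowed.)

The triangle inequality gives |114 − 22| < c < 114 + 22, i.e. 92 < c < 136.
So c can be any integer from 93 to 135: 43 values.

43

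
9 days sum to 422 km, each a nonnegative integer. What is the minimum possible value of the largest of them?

If every one of the 9 were at most 46, the total would be at most 9 × 46 = 414 < 422.
Achievable: 8 of them at 47 and 1 at 46 total 422.

47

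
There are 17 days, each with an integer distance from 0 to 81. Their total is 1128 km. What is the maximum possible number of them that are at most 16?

Each value at 16 or below falls at least 81 − 16 = 65 short of the ceiling 81.
The ceiling total is 17 × 81 = 1377, and we need 1128, so at most ⌊(1377 − 1128)/65⌋ = 3 can be that low.
k = 3 is achieved by 3 values at 16 and 14 at 81, total 1182; lower one of the 81's by 54 (still > 16) to reach 1128.

3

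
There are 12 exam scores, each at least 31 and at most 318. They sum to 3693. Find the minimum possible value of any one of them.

195

Minimizing one value means maximizing the remaining 11.
The other 11 contribute at most 11 × 318 = 3498, leaving at least 3693 − 3498 = 195.
Since 195 ≥ 31, this is achievable: one at 195 and 11 at 318.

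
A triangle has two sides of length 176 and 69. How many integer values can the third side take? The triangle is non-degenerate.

The triangle inequality gives |176 − 69| < c < 176 + 69, i.e. 107 < c < 245.
So c can be any integer from 108 to 244: 137 values.

137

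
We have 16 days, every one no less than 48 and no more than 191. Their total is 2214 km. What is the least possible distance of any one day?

To make one day as small as possible, make the other 15 as large as possible.
The other 15 can take up 15 × 191 = 2865 ≥ 2214 − 48, so one day can sit at its floor of 48.
Achievable: one at 48 and the other 15 totalling 2166, which fits since 15 × 48 ≤ 2166 ≤ 15 × 191.

48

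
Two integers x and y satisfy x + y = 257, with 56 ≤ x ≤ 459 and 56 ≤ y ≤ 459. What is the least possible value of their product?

11256

For a fixed sum, xy is smallest when x and y are as far apart as possible.
At the endpoint x = 56, y = 257 − 56 = 201, so xy = 56 × 201 = 11256.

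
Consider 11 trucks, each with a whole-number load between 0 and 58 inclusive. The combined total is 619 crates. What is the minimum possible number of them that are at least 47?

Suppose at most 11 − j of them reach 47; then j values are ≤ 46 and the rest ≤ 58.
The total is then ≤ 46·j + 58·(11 − j) = 638 − 12j. For this to be ≥ 619 we need j ≤ 1, so at least 11 − 1 = 10 must reach 47.
Exactly 10 works: 10 values at 58 and 1 at 46 total 626; lower one of the high values by 7 (still ≥ 47) to hit 619.

10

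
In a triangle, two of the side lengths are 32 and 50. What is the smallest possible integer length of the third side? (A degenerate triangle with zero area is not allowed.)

19

The third side must exceed |32 − 50| = 18.
The smallest integer above 18 is 19.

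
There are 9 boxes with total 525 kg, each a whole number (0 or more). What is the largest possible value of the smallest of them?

The average is 525/9 < 59, so some value is ≤ 58.
Achievable: 6 of them at 58 and 3 at 59 total 525.

58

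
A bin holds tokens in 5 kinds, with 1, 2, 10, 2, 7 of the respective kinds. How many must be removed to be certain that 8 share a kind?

In the worst case you take as many as possible of each kind without reaching 8: 1 + 2 + 7 + 2 + 7 = 19.
The next one must give 8 of some kind, so 19 + 1 = 20.

20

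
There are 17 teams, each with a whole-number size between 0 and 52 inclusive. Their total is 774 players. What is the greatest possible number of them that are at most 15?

2

Suppose k of them are at most 15. Those contribute at most 15 each and the rest at most 52 each.
So the total is at most 15k + 52(17 − k) = 884 − 37k. This must still be ≥ 774, so k ≤ 2.
k = 2 is achieved by 2 values at 15 and 15 at 52, total 810; lower one of the 52's by 36 (still > 15) to reach 774.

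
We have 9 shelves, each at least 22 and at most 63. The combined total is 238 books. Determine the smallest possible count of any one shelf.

22

To make one shelf as small as possible, make the other 8 as large as possible.
The other 8 can take up 8 × 63 = 504 ≥ 238 − 22, so one shelf can sit at its floor of 22.
Achievable: one at 22 and the other 8 totalling 216, which fits since 8 × 22 ≤ 216 ≤ 8 × 63.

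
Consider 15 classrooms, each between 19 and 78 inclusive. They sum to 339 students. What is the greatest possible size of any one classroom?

To make one classroom as large as possible, make the other 14 as small as possible.
The other 14 contribute at least 14 × 19 = 266, leaving at most 339 − 266 = 73.
Since 73 ≤ 78, this is achievable: one at 73 and 14 at 19.

73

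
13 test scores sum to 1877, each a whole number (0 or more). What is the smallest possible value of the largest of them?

The average is 1877/13 > 144, so not all 13 can be 144 or less; the largest is ≥ 145.
Equality holds with 5 values of 145 and 8 values of 144.

145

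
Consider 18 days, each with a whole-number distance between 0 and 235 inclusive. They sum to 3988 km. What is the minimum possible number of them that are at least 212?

Each value short of 212 is at most 211, costing at least 235 − 211 = 24 against the maximum total of 4230.
We can afford to lose at most 4230 − 3988 = 242, so at most ⌊242/24⌋ = 10 fall short, and at least 8 are ≥ 212.
Exactly 8 works: 8 values at 235 and 10 at 211 total 3990; lower one of the high values by 2 (still ≥ 212) to hit 3988.

8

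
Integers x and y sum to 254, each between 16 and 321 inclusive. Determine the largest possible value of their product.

16129

With x + y fixed, xy peaks when the two are closest together.
Taking x = 127 and y = 127 (both in [16, 321]) gives xy = 16129.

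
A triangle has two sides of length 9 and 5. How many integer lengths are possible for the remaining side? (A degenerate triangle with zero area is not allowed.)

The triangle inequality gives |9 − 5| < c < 9 + 5, i.e. 4 < c < 14.
So c can be any integer from 5 to 13: 9 values.

9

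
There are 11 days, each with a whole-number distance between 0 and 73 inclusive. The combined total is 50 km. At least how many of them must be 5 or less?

3

Let j be the number exceeding 5. Then the total is ≥ 6·j + 0·(11 − j) = 0 + 6j.
So 6j ≤ 50 and j ≤ 8; hence at least 11 − 8 = 3 are ≤ 5.
Exactly 3 works: 3 values at 0 and 8 at 6 total 48; raise one of the low values by 2 (still ≤ 5) to hit 50.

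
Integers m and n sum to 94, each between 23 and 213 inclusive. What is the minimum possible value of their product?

For a fixed sum, mn is smallest when m and n are as far apart as possible.
At the endpoint m = 23, n = 94 − 23 = 71, so mn = 23 × 71 = 1633.

1633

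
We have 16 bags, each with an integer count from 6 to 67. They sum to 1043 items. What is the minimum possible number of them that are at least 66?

2

Each value short of 66 is at most 65, costing at least 67 − 65 = 2 against the maximum total of 1072.
We can afford to lose at most 1072 − 1043 = 29, so at most ⌊29/2⌋ = 14 fall short, and at least 2 are ≥ 66.
Exactly 2 works: 2 values at 67 and 14 at 65 total 1044; lower one of the high values by 1 (still ≥ 66) to hit 1043.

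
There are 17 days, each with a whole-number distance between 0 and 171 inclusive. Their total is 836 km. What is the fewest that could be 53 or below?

2

Each value above 53 is at least 54, contributing at least 54 − 0 = 54 above the floor 0.
The sum exceeds the floor total 0 by 836, so at most ⌊836/54⌋ = 15 exceed 53, and at least 2 are ≤ 53.
Exactly 2 works: 2 values at 0 and 15 at 54 total 810; raise one of the low values by 26 (still ≤ 53) to hit 836.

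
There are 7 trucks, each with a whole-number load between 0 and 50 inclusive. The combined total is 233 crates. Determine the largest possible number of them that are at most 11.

3

Suppose k of them are at most 11. Those contribute at most 11 each and the rest at most 50 each.
So the total is at most 11k + 50(7 − k) = 350 − 39k. This must still be ≥ 233, so k ≤ 3.
k = 3 is achieved by 3 values at 11 and 4 at 50, total 233.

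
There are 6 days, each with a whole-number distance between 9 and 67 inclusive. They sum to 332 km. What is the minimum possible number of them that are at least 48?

3

If only k of them are at least 48, the other 6 − k are at most 47, so the total is at most k·67 + (6 − k)·47.
This must reach 332, so k·67 + (6 − k)·47 ≥ 332, giving k ≥ 3.
Exactly 3 works: 3 values at 67 and 3 at 47 total 342; lower one of the high values by 10 (still ≥ 48) to hit 332.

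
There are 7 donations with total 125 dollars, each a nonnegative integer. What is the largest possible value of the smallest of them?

If every one of the 7 were at least 18, the total would be at least 7 × 18 = 126 > 125.
Achievable: 1 of them at 17 and 6 at 18 total 125.

17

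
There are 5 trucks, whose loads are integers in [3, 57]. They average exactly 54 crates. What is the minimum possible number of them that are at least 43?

The total is 5 × 54 = 270.
If only k of them are at least 43, the other 5 − k are at most 42, so the total is at most k·57 + (5 − k)·42.
This must reach 270, so k·57 + (5 − k)·42 ≥ 270, giving k ≥ 4.
Exactly 4 works: 4 values at 57 and 1 at 42 total 270.

4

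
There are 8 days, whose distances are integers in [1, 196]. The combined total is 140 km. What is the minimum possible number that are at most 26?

Each value above 26 is at least 27, contributing at least 27 − 1 = 26 above the floor 1.
The sum exceeds the floor total 8 by 132, so at most ⌊132/26⌋ = 5 exceed 26, and at least 3 are ≤ 26.
Exactly 3 works: 3 values at 1 and 5 at 27 total 138; raise one of the low values by 2 (still ≤ 26) to hit 140.

3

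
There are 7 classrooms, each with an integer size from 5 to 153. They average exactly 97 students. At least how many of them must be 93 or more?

The total is 7 × 97 = 679.
Suppose at most 7 − j of them reach 93; then j values are ≤ 92 and the rest ≤ 153.
The total is then ≤ 92·j + 153·(7 − j) = 1071 − 61j. For this to be ≥ 679 we need j ≤ 6, so at least 7 − 6 = 1 must reach 93.
Exactly 1 works: 1 value at 153 and 6 at 92 total 705; lower one of the high values by 26 (still ≥ 93) to hit 679.

1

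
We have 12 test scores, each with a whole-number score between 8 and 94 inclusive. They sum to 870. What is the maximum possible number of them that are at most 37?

4

Suppose k of them are at most 37. Those contribute at most 37 each and the rest at most 94 each.
So the total is at most 37k + 94(12 − k) = 1128 − 57k. This must still be ≥ 870, so k ≤ 4.
k = 4 is achieved by 4 values at 37 and 8 at 94, total 900; lower one of the 94's by 30 (still > 37) to reach 870.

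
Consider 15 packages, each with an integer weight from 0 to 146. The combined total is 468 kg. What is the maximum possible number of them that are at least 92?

With k values at 92 or above and the rest at least 0, the sum is at least 0 + 92k.
Since the sum is 468, we need 92k ≤ 468, i.e. k ≤ 5.
k = 5 is achieved by 5 values at 92 and 10 at 0, total 460; add 8 to one value (staying below 92) to reach 468.

5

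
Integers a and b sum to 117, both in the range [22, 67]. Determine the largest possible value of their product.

3422

For a fixed sum, the product ab is largest when a and b are as close as possible.
Taking a = 58 and b = 59 (both in [22, 67]) gives ab = 3422.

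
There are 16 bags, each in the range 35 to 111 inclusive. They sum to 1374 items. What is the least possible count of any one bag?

35

To make one bag as small as possible, make the other 15 as large as possible.
The other 15 can take up 15 × 111 = 1665 ≥ 1374 − 35, so one bag can sit at its floor of 35.
Achievable: one at 35 and the other 15 totalling 1339, which fits since 15 × 35 ≤ 1339 ≤ 15 × 111.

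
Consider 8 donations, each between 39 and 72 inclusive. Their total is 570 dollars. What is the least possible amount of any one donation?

66

Minimizing one value means maximizing the remaining 7.
The other 7 contribute at most 7 × 72 = 504, leaving at least 570 − 504 = 66.
Since 66 ≥ 39, this is achievable: one at 66 and 7 at 72.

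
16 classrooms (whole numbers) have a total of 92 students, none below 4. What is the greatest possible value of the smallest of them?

5

If every one of the 16 were at least 6, the total would be at least 16 × 6 = 96 > 92.
Achievable: 4 of them at 5 and 12 at 6 total 92.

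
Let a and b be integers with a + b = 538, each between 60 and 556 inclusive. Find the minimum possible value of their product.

Since a + b is fixed, pushing one of them to its bound minimizes the product.
At the endpoint a = 60, b = 538 − 60 = 478, so ab = 60 × 478 = 28680.

28680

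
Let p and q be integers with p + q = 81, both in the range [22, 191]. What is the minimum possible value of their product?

For a fixed sum, pq is smallest when p and q are as far apart as possible.
The extreme feasible split is p = 22, q = 59, giving pq = 1298.

1298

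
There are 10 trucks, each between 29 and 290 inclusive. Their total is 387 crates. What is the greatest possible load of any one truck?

To make one truck as large as possible, make the other 9 as small as possible.
The other 9 contribute at least 9 × 29 = 261, leaving at most 387 − 261 = 126.
Since 126 ≤ 290, this is achievable: one at 126 and 9 at 29.

126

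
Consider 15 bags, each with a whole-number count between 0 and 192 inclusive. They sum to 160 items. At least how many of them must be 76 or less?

If only k of them are at most 76, the other 15 − k are at least 77, so the total is at least (15 − k)·77 + k·0.
This is ≤ 160, so (15 − k)·77 + 0k ≤ 160, which gives k ≥ 13.
Exactly 13 works: 13 values at 0 and 2 at 77 total 154; raise one of the low values by 6 (still ≤ 76) to hit 160.

13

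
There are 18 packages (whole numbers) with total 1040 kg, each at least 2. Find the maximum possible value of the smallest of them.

57

If every one of the 18 were at least 58, the total would be at least 18 × 58 = 1044 > 1040.
Achievable: 4 of them at 57 and 14 at 58 total 1040.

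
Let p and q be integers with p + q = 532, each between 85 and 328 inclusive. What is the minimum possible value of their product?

66912

pq = p(532 − p) is concave in p, so over [204, 328] it is minimized at an endpoint.
At the endpoint p = 204, q = 532 − 204 = 328, so pq = 204 × 328 = 66912.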